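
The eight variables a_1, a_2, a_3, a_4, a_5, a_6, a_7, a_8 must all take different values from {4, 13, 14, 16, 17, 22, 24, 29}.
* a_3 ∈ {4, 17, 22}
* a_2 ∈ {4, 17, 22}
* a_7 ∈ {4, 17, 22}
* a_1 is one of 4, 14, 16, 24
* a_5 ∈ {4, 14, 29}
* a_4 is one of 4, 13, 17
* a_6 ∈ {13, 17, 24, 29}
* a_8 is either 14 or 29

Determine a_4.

13

Among the 8 variables, 16 fits only a_1 (and all 8 values in {4, 13, 14, 16, 17, 22, 24, 29} must be used), so a_1 = 16.
Among the 7 still-open variables, 24 fits only a_6 (and all 7 values in {4, 13, 14, 17, 22, 24, 29} must be used), so a_6 = 24.
The 6 still-open variables together cover exactly {4, 13, 14, 17, 22, 29} — 6 values for 6 variables — and 13 appears only in a_4's list, so a_4 = 13.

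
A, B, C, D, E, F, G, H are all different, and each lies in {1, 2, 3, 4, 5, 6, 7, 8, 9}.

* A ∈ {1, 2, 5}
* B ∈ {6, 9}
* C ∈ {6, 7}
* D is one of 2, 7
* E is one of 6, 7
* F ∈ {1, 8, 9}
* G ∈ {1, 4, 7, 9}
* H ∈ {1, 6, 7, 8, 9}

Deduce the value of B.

Among the 8 variables, 4 fits only G (and all 8 values in {1, 2, 4, 5, 6, 7, 8, 9} must be used), so G = 4.
The 7 still-open variables draw from only 7 values {1, 2, 5, 6, 7, 8, 9}, so each is used; only A can be 5, hence A = 5.
The 6 still-open variables together cover exactly {1, 2, 6, 7, 8, 9} — 6 values for 6 variables — and 2 appears only in D's list, so D = 2.
The 2 variables C and E are confined to {6, 7}, which locks those values in; drop them from B, H.
So B = 9.

9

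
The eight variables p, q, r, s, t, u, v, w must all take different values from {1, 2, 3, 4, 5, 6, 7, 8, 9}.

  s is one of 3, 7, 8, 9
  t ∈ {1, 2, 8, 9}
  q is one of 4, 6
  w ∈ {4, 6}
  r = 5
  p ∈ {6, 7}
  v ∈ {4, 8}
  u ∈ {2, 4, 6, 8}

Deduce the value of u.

r has just one choice, so r = 5.
q and w share exactly the 2 values {4, 6}; by pigeonhole those values go to them, so strike 4, 6 from p, u, v.
p has just one choice, so p = 7. Strike 7 from s.
v has just one choice, so v = 8. Remove 8 from s, t, u.
So u = 2.

2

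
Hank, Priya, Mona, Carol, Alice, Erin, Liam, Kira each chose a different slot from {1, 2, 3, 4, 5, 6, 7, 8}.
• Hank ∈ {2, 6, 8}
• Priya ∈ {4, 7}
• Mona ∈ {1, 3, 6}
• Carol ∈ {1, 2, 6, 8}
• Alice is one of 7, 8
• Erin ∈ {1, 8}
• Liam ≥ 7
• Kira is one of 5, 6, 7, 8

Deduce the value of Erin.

1

Among the 8 variables, 3 fits only Mona (and all 8 values in {1, 2, 3, 4, 5, 6, 7, 8} must be used), so Mona = 3.
Among the 7 still-open variables, 4 fits only Priya (and all 7 values in {1, 2, 4, 5, 6, 7, 8} must be used), so Priya = 4.
Among the 6 still-open variables, 5 fits only Kira (and all 6 values in {1, 2, 5, 6, 7, 8} must be used), so Kira = 5.
The 2 variables Alice and Liam are confined to {7, 8}, which locks those values in; drop them from Hank, Carol, Erin.
So Erin = 1.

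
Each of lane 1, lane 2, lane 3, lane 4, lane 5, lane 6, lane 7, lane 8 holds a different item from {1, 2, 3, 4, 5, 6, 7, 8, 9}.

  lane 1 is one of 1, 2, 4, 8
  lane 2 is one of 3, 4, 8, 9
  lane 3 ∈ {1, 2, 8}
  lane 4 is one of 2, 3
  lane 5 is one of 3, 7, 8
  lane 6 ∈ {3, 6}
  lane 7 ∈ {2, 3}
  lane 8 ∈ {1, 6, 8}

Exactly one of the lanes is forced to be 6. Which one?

The 8 variables draw from only 8 values {1, 2, 3, 4, 6, 7, 8, 9}, so each is used; only lane 5 can be 7, hence lane 5 = 7.
Among the 7 still-open variables, 9 fits only lane 2 (and all 7 values in {1, 2, 3, 4, 6, 8, 9} must be used), so lane 2 = 9.
The 6 still-open variables draw from only 6 values {1, 2, 3, 4, 6, 8}, so each is used; only lane 1 can be 4, hence lane 1 = 4.
The 2 variables lane 4 and lane 7 are confined to {2, 3}, which locks those values in; drop them from lane 3, lane 6.
So 6 goes to lane 6.

lane 6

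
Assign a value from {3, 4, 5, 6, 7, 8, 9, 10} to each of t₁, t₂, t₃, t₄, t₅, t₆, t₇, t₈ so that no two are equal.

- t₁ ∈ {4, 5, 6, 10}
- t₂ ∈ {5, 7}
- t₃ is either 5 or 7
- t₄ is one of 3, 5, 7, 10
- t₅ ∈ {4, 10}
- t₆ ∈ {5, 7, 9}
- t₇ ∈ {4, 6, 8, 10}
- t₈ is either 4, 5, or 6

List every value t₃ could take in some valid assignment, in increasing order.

5, 7

The 8 variables draw from only 8 values {3, 4, 5, 6, 7, 8, 9, 10}, so each is used; only t₄ can be 3, hence t₄ = 3.
The 7 still-open variables together cover exactly {4, 5, 6, 7, 8, 9, 10} — 7 values for 7 variables — and 8 appears only in t₇'s list, so t₇ = 8.
The 6 still-open variables together cover exactly {4, 5, 6, 7, 9, 10} — 6 values for 6 variables — and 9 appears only in t₆'s list, so t₆ = 9.
t₂ and t₃ share exactly the 2 values {5, 7}; by pigeonhole those values go to them, so strike 5, 7 from t₁, t₈.
No further eliminations apply; t₃ can still be any of 5, 7.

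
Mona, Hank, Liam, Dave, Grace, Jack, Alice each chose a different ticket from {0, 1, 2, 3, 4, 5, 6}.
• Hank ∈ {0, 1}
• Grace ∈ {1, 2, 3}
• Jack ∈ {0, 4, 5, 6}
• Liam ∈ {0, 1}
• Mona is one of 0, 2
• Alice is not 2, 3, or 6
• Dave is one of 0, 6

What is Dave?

6

The 7 variables draw from only 7 values {0, 1, 2, 3, 4, 5, 6}, so each is used; only Grace can be 3, hence Grace = 3.
The 6 still-open variables draw from only 6 values {0, 1, 2, 4, 5, 6}, so each is used; only Mona can be 2, hence Mona = 2.
The 2 variables Hank and Liam are confined to {0, 1}, which locks those values in; drop them from Dave, Jack, Alice.
So Dave = 6.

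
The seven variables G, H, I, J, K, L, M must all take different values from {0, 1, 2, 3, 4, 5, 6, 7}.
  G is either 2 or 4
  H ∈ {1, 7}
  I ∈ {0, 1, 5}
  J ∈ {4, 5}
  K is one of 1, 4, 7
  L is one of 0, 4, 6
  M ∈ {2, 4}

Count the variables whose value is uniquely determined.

3

The 7 variables draw from only 7 values {0, 1, 2, 4, 5, 6, 7}, so each is used; only L can be 6, hence L = 6.
Among the 6 still-open variables, 0 fits only I (and all 6 values in {0, 1, 2, 4, 5, 7} must be used), so I = 0.
Among the 5 still-open variables, 5 fits only J (and all 5 values in {1, 2, 4, 5, 7} must be used), so J = 5.
G and M share exactly the 2 values {2, 4}; by pigeonhole those values go to them, so strike 2, 4 from K.
Determined: I=0, J=5, L=6. The other variables each still have more than one consistent value. That makes 3.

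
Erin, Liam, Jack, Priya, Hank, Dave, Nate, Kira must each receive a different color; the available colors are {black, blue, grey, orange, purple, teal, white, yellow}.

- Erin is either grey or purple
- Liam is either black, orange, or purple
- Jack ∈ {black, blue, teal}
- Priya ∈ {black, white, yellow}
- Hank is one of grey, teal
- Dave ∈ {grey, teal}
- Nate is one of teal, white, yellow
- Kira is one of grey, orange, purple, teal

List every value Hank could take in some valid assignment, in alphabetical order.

grey, teal

The 8 variables together cover exactly {black, blue, grey, orange, purple, teal, white, yellow} — 8 values for 8 variables — and blue appears only in Jack's list, so Jack = blue.
Hank and Dave between them cover only {grey, teal} — a naked pair. Remove those values from Erin, Nate, Kira.
That leaves Erin = purple. Strike purple from Liam, Kira.
Kira's domain is down to {orange}, so Kira = orange. Strike orange from Liam.
Liam must be black (only option left). So Priya can't be black.
No further eliminations apply; Hank can still be any of grey, teal.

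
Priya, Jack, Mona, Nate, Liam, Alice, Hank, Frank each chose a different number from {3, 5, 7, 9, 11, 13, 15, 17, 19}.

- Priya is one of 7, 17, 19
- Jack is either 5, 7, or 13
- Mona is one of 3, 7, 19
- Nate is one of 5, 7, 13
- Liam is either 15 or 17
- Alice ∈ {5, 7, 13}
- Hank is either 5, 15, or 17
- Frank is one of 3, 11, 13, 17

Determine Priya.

The 8 variables together cover exactly {3, 5, 7, 11, 13, 15, 17, 19} — 8 values for 8 variables — and 11 appears only in Frank's list, so Frank = 11.
The 7 still-open variables together cover exactly {3, 5, 7, 13, 15, 17, 19} — 7 values for 7 variables — and 3 appears only in Mona's list, so Mona = 3.
Among the 6 still-open variables, 19 fits only Priya (and all 6 values in {5, 7, 13, 15, 17, 19} must be used), so Priya = 19.

19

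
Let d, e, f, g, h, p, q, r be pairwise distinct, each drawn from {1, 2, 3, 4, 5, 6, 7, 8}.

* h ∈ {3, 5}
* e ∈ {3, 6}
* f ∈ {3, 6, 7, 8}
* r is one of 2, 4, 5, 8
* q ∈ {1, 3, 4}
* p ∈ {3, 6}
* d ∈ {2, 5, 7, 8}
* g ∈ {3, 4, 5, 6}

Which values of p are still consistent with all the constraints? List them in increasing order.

3, 6

Among the 8 variables, 1 fits only q (and all 8 values in {1, 2, 3, 4, 5, 6, 7, 8} must be used), so q = 1.
e and p between them cover only {3, 6} — a naked pair. Remove those values from f, g, h.
h has just one choice, so h = 5. Remove 5 from d, g, r.
g's domain is down to {4}, so g = 4. Remove 4 from r.
No further eliminations apply; p can still be any of 3, 6.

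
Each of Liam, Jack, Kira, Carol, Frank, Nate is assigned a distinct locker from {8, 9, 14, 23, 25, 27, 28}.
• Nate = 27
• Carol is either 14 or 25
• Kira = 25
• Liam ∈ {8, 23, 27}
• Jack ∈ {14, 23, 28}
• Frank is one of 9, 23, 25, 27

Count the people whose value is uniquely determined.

Kira must be 25 (only option left). Eliminate 25 elsewhere: Carol, Frank.
Carol must be 14 (only option left). Eliminate 14 elsewhere: Jack.
Nate's domain is down to {27}, so Nate = 27. Remove 27 from Liam, Frank.
Determined: Kira=25, Carol=14, Nate=27. The other people each still have more than one consistent value. That makes 3.

3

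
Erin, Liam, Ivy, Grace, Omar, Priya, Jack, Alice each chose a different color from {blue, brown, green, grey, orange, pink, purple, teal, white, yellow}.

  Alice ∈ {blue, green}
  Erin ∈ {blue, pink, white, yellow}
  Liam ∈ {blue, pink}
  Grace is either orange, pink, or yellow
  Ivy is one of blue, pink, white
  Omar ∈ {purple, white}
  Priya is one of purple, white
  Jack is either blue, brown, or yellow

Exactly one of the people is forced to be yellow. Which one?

Among the 8 variables, brown fits only Jack (and all 8 values in {blue, brown, green, orange, pink, purple, white, yellow} must be used), so Jack = brown.
The 7 still-open variables together cover exactly {blue, green, orange, pink, purple, white, yellow} — 7 values for 7 variables — and green appears only in Alice's list, so Alice = green.
The 6 still-open variables draw from only 6 values {blue, orange, pink, purple, white, yellow}, so each is used; only Grace can be orange, hence Grace = orange.
The 5 still-open variables together cover exactly {blue, pink, purple, white, yellow} — 5 values for 5 variables — and yellow appears only in Erin's list, so Erin = yellow.

Erin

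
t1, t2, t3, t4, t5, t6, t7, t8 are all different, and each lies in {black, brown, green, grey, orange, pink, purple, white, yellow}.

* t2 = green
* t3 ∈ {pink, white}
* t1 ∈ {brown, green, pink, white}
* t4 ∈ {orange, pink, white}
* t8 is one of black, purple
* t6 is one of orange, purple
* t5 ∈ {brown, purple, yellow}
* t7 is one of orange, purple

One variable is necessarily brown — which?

t2's domain is down to {green}, so t2 = green. So t1 can't be green.
The 7 still-open variables draw from only 7 values {black, brown, orange, pink, purple, white, yellow}, so each is used; only t8 can be black, hence t8 = black.
The 6 still-open variables together cover exactly {brown, orange, pink, purple, white, yellow} — 6 values for 6 variables — and yellow appears only in t5's list, so t5 = yellow.
The 5 still-open variables draw from only 5 values {brown, orange, pink, purple, white}, so each is used; only t1 can be brown, hence t1 = brown.

t1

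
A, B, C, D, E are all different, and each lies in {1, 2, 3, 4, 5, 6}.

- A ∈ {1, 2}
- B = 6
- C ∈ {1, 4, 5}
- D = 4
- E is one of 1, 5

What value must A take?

2

B must be 6 (only option left).
That leaves D = 4. Strike 4 from C.
The 3 still-open variables together cover exactly {1, 2, 5} — 3 values for 3 variables — and 2 appears only in A's list, so A = 2.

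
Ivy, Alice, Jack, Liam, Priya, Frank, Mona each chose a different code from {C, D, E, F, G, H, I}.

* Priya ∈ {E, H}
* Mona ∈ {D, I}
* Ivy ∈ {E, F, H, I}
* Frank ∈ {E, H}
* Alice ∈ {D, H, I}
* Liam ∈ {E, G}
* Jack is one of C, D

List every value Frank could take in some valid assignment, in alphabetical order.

The 7 variables draw from only 7 values {C, D, E, F, G, H, I}, so each is used; only Jack can be C, hence Jack = C.
Among the 6 still-open variables, F fits only Ivy (and all 6 values in {D, E, F, G, H, I} must be used), so Ivy = F.
The 5 still-open variables draw from only 5 values {D, E, G, H, I}, so each is used; only Liam can be G, hence Liam = G.
The 2 variables Priya and Frank are confined to {E, H}, which locks those values in; drop them from Alice.
No further eliminations apply; Frank can still be any of E, H.

E, H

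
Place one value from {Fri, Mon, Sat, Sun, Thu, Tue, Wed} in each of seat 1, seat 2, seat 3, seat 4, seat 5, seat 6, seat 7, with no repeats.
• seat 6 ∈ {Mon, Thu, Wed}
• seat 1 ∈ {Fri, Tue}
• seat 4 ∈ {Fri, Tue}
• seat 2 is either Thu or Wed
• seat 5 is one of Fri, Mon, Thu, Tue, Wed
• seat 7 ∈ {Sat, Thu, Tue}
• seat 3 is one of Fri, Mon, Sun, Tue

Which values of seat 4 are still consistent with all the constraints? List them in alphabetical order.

Fri, Tue

The 7 variables together cover exactly {Fri, Mon, Sat, Sun, Thu, Tue, Wed} — 7 values for 7 variables — and Sat appears only in seat 7's list, so seat 7 = Sat.
The 6 still-open variables draw from only 6 values {Fri, Mon, Sun, Thu, Tue, Wed}, so each is used; only seat 3 can be Sun, hence seat 3 = Sun.
seat 1 and seat 4 between them cover only {Fri, Tue} — a naked pair. Remove those values from seat 5.
No further eliminations apply; seat 4 can still be any of Fri, Tue.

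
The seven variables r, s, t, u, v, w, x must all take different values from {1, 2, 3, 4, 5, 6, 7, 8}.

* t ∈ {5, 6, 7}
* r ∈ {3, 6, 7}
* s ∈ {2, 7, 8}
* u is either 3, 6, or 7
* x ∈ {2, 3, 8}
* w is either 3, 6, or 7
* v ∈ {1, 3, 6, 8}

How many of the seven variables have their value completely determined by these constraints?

The 7 variables draw from only 7 values {1, 2, 3, 5, 6, 7, 8}, so each is used; only v can be 1, hence v = 1.
The 6 still-open variables draw from only 6 values {2, 3, 5, 6, 7, 8}, so each is used; only t can be 5, hence t = 5.
The 3 variables r, u, w are confined to {3, 6, 7}, which locks those values in; drop them from s, x.
Determined: t=5, v=1. The other variables each still have more than one consistent value. That makes 2.

2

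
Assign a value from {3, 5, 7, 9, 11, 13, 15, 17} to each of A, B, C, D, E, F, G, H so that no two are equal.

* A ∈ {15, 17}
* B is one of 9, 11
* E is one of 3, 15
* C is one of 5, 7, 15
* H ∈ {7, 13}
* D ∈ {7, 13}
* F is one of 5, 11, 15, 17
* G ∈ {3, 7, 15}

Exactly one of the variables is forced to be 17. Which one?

The 8 variables together cover exactly {3, 5, 7, 9, 11, 13, 15, 17} — 8 values for 8 variables — and 9 appears only in B's list, so B = 9.
Among the 7 still-open variables, 11 fits only F (and all 7 values in {3, 5, 7, 11, 13, 15, 17} must be used), so F = 11.
The 6 still-open variables together cover exactly {3, 5, 7, 13, 15, 17} — 6 values for 6 variables — and 5 appears only in C's list, so C = 5.
The 5 still-open variables together cover exactly {3, 7, 13, 15, 17} — 5 values for 5 variables — and 17 appears only in A's list, so A = 17.

A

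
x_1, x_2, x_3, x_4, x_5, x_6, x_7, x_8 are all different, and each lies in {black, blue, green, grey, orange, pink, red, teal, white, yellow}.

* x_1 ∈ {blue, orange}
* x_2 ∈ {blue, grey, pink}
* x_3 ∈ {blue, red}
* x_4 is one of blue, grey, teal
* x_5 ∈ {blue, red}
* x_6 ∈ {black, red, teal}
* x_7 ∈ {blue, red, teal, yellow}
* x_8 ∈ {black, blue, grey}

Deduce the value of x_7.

yellow

The 8 variables together cover exactly {black, blue, grey, orange, pink, red, teal, yellow} — 8 values for 8 variables — and orange appears only in x_1's list, so x_1 = orange.
Among the 7 still-open variables, pink fits only x_2 (and all 7 values in {black, blue, grey, pink, red, teal, yellow} must be used), so x_2 = pink.
The 6 still-open variables draw from only 6 values {black, blue, grey, red, teal, yellow}, so each is used; only x_7 can be yellow, hence x_7 = yellow.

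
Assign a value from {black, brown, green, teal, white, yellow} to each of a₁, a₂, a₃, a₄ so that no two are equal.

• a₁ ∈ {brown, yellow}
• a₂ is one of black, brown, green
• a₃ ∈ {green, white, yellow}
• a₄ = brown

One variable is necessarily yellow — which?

a₄ must be brown (only option left). Eliminate brown elsewhere: a₁, a₂.
So yellow goes to a₁.

a₁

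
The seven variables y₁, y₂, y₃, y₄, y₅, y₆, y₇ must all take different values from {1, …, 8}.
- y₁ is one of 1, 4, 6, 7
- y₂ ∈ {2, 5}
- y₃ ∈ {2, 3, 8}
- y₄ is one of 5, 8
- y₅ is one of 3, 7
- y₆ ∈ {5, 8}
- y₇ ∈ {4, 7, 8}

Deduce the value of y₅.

7

y₄ and y₆ between them cover only {5, 8} — a naked pair. Remove those values from y₂, y₃, y₇.
y₂ must be 2 (only option left). So y₃ can't be 2.
y₃ has just one choice, so y₃ = 3. Strike 3 from y₅.
So y₅ = 7.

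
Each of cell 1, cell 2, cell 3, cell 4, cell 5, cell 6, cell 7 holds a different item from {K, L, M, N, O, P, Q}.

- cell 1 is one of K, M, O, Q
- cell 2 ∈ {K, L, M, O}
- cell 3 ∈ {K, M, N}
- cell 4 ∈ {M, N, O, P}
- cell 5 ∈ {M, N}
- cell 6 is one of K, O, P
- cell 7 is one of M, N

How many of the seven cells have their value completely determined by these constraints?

3

The 7 variables together cover exactly {K, L, M, N, O, P, Q} — 7 values for 7 variables — and L appears only in cell 2's list, so cell 2 = L.
The 6 still-open variables draw from only 6 values {K, M, N, O, P, Q}, so each is used; only cell 1 can be Q, hence cell 1 = Q.
cell 5 and cell 7 share exactly the 2 values {M, N}; by pigeonhole those values go to them, so strike M, N from cell 3, cell 4.
cell 3 must be K (only option left). Remove K from cell 6.
Determined: cell 1=Q, cell 2=L, cell 3=K. The other cells each still have more than one consistent value. That makes 3.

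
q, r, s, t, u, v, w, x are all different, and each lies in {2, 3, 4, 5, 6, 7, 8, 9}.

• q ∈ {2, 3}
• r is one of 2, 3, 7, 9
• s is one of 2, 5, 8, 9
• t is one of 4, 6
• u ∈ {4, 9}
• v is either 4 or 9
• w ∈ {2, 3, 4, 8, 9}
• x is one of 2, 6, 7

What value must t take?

6

The 8 variables draw from only 8 values {2, 3, 4, 5, 6, 7, 8, 9}, so each is used; only s can be 5, hence s = 5.
Among the 7 still-open variables, 8 fits only w (and all 7 values in {2, 3, 4, 6, 7, 8, 9} must be used), so w = 8.
u and v share exactly the 2 values {4, 9}; by pigeonhole those values go to them, so strike 4, 9 from r, t.
So t = 6.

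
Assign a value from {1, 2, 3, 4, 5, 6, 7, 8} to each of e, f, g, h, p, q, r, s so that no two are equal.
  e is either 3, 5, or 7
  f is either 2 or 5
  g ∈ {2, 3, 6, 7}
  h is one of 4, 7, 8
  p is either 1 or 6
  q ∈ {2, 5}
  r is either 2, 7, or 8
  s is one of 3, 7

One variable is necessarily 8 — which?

r

Among the 8 variables, 1 fits only p (and all 8 values in {1, 2, 3, 4, 5, 6, 7, 8} must be used), so p = 1.
The 7 still-open variables together cover exactly {2, 3, 4, 5, 6, 7, 8} — 7 values for 7 variables — and 4 appears only in h's list, so h = 4.
The 6 still-open variables together cover exactly {2, 3, 5, 6, 7, 8} — 6 values for 6 variables — and 6 appears only in g's list, so g = 6.
Among the 5 still-open variables, 8 fits only r (and all 5 values in {2, 3, 5, 7, 8} must be used), so r = 8.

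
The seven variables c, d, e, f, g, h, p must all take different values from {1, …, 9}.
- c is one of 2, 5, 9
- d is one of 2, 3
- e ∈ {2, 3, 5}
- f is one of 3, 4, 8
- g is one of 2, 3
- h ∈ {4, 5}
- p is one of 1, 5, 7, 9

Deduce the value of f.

d and g share exactly the 2 values {2, 3}; by pigeonhole those values go to them, so strike 2, 3 from c, e, f.
e's domain is down to {5}, so e = 5. Remove 5 from c, h, p.
h must be 4 (only option left). Strike 4 from f.
So f = 8.

8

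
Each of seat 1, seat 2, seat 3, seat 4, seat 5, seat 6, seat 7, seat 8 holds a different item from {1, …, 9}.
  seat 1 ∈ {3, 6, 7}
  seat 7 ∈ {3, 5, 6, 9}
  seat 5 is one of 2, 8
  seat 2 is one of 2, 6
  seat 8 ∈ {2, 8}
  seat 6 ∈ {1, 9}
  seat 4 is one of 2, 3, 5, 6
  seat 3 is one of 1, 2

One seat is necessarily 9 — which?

The 8 variables together cover exactly {1, 2, 3, 5, 6, 7, 8, 9} — 8 values for 8 variables — and 7 appears only in seat 1's list, so seat 1 = 7.
seat 5 and seat 8 between them cover only {2, 8} — a naked pair. Remove those values from seat 2, seat 3, seat 4.
seat 2's domain is down to {6}, so seat 2 = 6. Strike 6 from seat 4, seat 7.
seat 3 has just one choice, so seat 3 = 1. Remove 1 from seat 6.
So 9 goes to seat 6.

seat 6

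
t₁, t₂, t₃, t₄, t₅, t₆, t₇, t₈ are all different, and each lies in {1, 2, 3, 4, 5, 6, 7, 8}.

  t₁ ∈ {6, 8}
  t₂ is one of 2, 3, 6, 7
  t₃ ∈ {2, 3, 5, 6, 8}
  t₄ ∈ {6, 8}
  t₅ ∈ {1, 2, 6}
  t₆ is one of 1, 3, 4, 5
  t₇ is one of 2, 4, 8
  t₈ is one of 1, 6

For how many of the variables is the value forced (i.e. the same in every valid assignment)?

The 8 variables together cover exactly {1, 2, 3, 4, 5, 6, 7, 8} — 8 values for 8 variables — and 7 appears only in t₂'s list, so t₂ = 7.
t₁ and t₄ share exactly the 2 values {6, 8}; by pigeonhole those values go to them, so strike 6, 8 from t₃, t₅, t₇, t₈.
t₈'s domain is down to {1}, so t₈ = 1. Remove 1 from t₅, t₆.
t₅ must be 2 (only option left). Eliminate 2 elsewhere: t₃, t₇.
t₇'s domain is down to {4}, so t₇ = 4. Eliminate 4 elsewhere: t₆.
Determined: t₂=7, t₅=2, t₇=4, t₈=1. The other variables each still have more than one consistent value. That makes 4.

4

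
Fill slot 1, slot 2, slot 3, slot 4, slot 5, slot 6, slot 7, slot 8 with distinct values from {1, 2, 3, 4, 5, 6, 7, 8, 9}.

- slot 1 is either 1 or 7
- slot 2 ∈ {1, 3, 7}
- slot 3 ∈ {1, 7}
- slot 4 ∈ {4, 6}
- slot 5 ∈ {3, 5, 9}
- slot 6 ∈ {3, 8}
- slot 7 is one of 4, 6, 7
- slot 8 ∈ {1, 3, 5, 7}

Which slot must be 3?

slot 2

The 8 variables together cover exactly {1, 3, 4, 5, 6, 7, 8, 9} — 8 values for 8 variables — and 8 appears only in slot 6's list, so slot 6 = 8.
The 7 still-open variables draw from only 7 values {1, 3, 4, 5, 6, 7, 9}, so each is used; only slot 5 can be 9, hence slot 5 = 9.
The 6 still-open variables together cover exactly {1, 3, 4, 5, 6, 7} — 6 values for 6 variables — and 5 appears only in slot 8's list, so slot 8 = 5.
The 5 still-open variables together cover exactly {1, 3, 4, 6, 7} — 5 values for 5 variables — and 3 appears only in slot 2's list, so slot 2 = 3.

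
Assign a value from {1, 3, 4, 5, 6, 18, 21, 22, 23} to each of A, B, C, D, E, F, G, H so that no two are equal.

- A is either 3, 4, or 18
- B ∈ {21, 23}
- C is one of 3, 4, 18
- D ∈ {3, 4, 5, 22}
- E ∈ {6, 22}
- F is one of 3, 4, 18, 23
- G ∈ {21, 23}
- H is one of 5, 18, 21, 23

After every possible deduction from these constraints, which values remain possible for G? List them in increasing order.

21, 23

The 8 variables draw from only 8 values {3, 4, 5, 6, 18, 21, 22, 23}, so each is used; only E can be 6, hence E = 6.
Among the 7 still-open variables, 22 fits only D (and all 7 values in {3, 4, 5, 18, 21, 22, 23} must be used), so D = 22.
The 6 still-open variables draw from only 6 values {3, 4, 5, 18, 21, 23}, so each is used; only H can be 5, hence H = 5.
B and G share exactly the 2 values {21, 23}; by pigeonhole those values go to them, so strike 21, 23 from F.
No further eliminations apply; G can still be any of 21, 23.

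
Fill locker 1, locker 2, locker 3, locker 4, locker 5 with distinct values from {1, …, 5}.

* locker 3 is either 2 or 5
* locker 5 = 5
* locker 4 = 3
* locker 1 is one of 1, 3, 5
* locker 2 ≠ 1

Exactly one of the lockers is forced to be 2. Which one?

locker 4 must be 3 (only option left). Eliminate 3 elsewhere: locker 1, locker 2.
locker 5's domain is down to {5}, so locker 5 = 5. Eliminate 5 elsewhere: locker 1, locker 2, locker 3.

locker 3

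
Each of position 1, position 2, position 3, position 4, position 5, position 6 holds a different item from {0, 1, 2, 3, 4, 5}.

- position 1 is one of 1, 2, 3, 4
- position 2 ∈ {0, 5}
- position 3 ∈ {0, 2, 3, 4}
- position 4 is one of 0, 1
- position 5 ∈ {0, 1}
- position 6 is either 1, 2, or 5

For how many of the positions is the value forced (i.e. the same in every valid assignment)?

position 4 and position 5 share exactly the 2 values {0, 1}; by pigeonhole those values go to them, so strike 0, 1 from position 1, position 2, position 3, position 6.
That leaves position 2 = 5. Strike 5 from position 6.
position 6 has just one choice, so position 6 = 2. Eliminate 2 elsewhere: position 1, position 3.
Determined: position 2=5, position 6=2. The other positions each still have more than one consistent value. That makes 2.

2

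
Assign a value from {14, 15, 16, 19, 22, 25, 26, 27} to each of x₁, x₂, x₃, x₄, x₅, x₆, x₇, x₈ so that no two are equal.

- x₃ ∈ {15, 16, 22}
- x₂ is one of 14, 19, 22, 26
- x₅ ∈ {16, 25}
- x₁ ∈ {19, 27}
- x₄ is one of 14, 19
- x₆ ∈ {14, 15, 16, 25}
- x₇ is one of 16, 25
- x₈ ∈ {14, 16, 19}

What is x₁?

The 8 variables draw from only 8 values {14, 15, 16, 19, 22, 25, 26, 27}, so each is used; only x₂ can be 26, hence x₂ = 26.
The 7 still-open variables draw from only 7 values {14, 15, 16, 19, 22, 25, 27}, so each is used; only x₃ can be 22, hence x₃ = 22.
The 6 still-open variables together cover exactly {14, 15, 16, 19, 25, 27} — 6 values for 6 variables — and 15 appears only in x₆'s list, so x₆ = 15.
Among the 5 still-open variables, 27 fits only x₁ (and all 5 values in {14, 16, 19, 25, 27} must be used), so x₁ = 27.

27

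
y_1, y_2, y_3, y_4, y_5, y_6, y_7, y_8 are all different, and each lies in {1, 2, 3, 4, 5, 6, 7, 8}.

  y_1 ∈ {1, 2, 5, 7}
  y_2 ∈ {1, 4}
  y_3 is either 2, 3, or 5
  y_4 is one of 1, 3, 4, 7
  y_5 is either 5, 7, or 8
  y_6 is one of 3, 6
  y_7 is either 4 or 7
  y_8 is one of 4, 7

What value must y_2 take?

1

The 8 variables draw from only 8 values {1, 2, 3, 4, 5, 6, 7, 8}, so each is used; only y_6 can be 6, hence y_6 = 6.
Among the 7 still-open variables, 8 fits only y_5 (and all 7 values in {1, 2, 3, 4, 5, 7, 8} must be used), so y_5 = 8.
The 2 variables y_7 and y_8 are confined to {4, 7}, which locks those values in; drop them from y_1, y_2, y_4.
So y_2 = 1.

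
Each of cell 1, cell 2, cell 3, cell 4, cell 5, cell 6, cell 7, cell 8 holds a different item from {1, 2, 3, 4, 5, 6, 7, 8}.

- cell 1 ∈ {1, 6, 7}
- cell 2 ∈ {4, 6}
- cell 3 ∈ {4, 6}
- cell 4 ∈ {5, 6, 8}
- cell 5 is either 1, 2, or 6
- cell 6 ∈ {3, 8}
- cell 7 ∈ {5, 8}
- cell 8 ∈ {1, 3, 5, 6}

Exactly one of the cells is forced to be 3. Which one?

cell 6

The 8 variables draw from only 8 values {1, 2, 3, 4, 5, 6, 7, 8}, so each is used; only cell 5 can be 2, hence cell 5 = 2.
The 7 still-open variables draw from only 7 values {1, 3, 4, 5, 6, 7, 8}, so each is used; only cell 1 can be 7, hence cell 1 = 7.
Among the 6 still-open variables, 1 fits only cell 8 (and all 6 values in {1, 3, 4, 5, 6, 8} must be used), so cell 8 = 1.
The 5 still-open variables together cover exactly {3, 4, 5, 6, 8} — 5 values for 5 variables — and 3 appears only in cell 6's list, so cell 6 = 3.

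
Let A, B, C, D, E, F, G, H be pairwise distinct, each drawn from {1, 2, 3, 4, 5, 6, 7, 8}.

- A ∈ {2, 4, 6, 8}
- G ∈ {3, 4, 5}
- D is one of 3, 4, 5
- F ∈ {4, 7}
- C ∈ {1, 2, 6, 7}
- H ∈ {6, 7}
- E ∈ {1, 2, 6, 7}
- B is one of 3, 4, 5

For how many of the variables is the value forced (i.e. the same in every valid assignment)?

The 8 variables together cover exactly {1, 2, 3, 4, 5, 6, 7, 8} — 8 values for 8 variables — and 8 appears only in A's list, so A = 8.
B, D, G share exactly the 3 values {3, 4, 5}; by pigeonhole those values go to them, so strike 3, 4, 5 from F.
F's domain is down to {7}, so F = 7. So C, E, H can't be 7.
H has just one choice, so H = 6. Strike 6 from C, E.
Determined: A=8, F=7, H=6. The other variables each still have more than one consistent value. That makes 3.

3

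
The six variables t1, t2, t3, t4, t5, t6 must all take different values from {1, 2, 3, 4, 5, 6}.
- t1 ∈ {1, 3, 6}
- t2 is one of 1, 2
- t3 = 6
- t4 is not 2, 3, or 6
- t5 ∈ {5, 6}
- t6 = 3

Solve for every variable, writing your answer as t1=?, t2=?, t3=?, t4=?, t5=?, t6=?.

t3 has just one choice, so t3 = 6. So t1, t5 can't be 6.
That leaves t5 = 5. Eliminate 5 elsewhere: t4.
t6's domain is down to {3}, so t6 = 3. Eliminate 3 elsewhere: t1.
That leaves t1 = 1. Remove 1 from t2, t4.
t2 has just one choice, so t2 = 2.
t4's domain is down to {4}, so t4 = 4.

t1=1, t2=2, t3=6, t4=4, t5=5, t6=3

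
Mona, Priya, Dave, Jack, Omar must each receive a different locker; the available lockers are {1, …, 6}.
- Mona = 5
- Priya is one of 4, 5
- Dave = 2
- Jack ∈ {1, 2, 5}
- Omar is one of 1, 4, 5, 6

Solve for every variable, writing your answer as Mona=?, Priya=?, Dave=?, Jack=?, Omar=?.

Mona=5, Priya=4, Dave=2, Jack=1, Omar=6

Mona has just one choice, so Mona = 5. So Priya, Jack, Omar can't be 5.
Priya must be 4 (only option left). Eliminate 4 elsewhere: Omar.
Dave must be 2 (only option left). Remove 2 from Jack.
Jack must be 1 (only option left). Strike 1 from Omar.
Omar must be 6 (only option left).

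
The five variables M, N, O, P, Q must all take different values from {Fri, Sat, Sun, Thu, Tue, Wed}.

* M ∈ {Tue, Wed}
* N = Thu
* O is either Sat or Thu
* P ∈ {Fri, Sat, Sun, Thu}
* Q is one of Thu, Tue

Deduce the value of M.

N has just one choice, so N = Thu. Strike Thu from O, P, Q.
O must be Sat (only option left). Eliminate Sat elsewhere: P.
Q's domain is down to {Tue}, so Q = Tue. Eliminate Tue elsewhere: M.
So M = Wed.

Wed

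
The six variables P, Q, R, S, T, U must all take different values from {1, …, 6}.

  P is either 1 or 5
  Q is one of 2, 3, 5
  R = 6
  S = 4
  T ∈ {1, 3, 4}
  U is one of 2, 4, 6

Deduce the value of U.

2

R's domain is down to {6}, so R = 6. Strike 6 from U.
S's domain is down to {4}, so S = 4. Remove 4 from T, U.
So U = 2.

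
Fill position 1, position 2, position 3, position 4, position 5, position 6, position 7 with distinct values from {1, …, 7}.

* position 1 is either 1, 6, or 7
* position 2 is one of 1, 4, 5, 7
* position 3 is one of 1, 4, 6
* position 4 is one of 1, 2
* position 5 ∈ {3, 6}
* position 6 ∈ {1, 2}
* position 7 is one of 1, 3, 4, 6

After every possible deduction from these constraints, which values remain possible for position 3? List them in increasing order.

The 7 variables draw from only 7 values {1, 2, 3, 4, 5, 6, 7}, so each is used; only position 2 can be 5, hence position 2 = 5.
The 6 still-open variables draw from only 6 values {1, 2, 3, 4, 6, 7}, so each is used; only position 1 can be 7, hence position 1 = 7.
position 4 and position 6 between them cover only {1, 2} — a naked pair. Remove those values from position 3, position 7.
No further eliminations apply; position 3 can still be any of 4, 6.

4, 6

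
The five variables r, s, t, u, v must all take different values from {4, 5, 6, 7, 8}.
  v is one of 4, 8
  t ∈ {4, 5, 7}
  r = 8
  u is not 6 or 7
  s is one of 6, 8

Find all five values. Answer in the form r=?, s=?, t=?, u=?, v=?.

r must be 8 (only option left). So s, u, v can't be 8.
That leaves s = 6.
v must be 4 (only option left). Strike 4 from t, u.
u must be 5 (only option left). Remove 5 from t.
t has just one choice, so t = 7.

r=8, s=6, t=7, u=5, v=4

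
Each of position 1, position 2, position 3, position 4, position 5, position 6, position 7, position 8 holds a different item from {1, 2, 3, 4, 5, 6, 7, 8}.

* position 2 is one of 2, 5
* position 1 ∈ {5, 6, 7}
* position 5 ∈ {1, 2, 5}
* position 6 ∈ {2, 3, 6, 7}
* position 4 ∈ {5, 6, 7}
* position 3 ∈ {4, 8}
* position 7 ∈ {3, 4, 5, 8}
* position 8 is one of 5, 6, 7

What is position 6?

3

The 8 variables together cover exactly {1, 2, 3, 4, 5, 6, 7, 8} — 8 values for 8 variables — and 1 appears only in position 5's list, so position 5 = 1.
position 1, position 4, position 8 share exactly the 3 values {5, 6, 7}; by pigeonhole those values go to them, so strike 5, 6, 7 from position 2, position 6, position 7.
position 2's domain is down to {2}, so position 2 = 2. Strike 2 from position 6.
So position 6 = 3.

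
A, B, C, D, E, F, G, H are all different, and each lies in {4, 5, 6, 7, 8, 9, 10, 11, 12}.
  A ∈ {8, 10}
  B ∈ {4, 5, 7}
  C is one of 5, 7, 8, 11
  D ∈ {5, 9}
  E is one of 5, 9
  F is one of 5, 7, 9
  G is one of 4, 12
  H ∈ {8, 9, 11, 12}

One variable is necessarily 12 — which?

The 8 variables together cover exactly {4, 5, 7, 8, 9, 10, 11, 12} — 8 values for 8 variables — and 10 appears only in A's list, so A = 10.
D and E share exactly the 2 values {5, 9}; by pigeonhole those values go to them, so strike 5, 9 from B, C, F, H.
F's domain is down to {7}, so F = 7. Strike 7 from B, C.
B's domain is down to {4}, so B = 4. So G can't be 4.
So 12 goes to G.

G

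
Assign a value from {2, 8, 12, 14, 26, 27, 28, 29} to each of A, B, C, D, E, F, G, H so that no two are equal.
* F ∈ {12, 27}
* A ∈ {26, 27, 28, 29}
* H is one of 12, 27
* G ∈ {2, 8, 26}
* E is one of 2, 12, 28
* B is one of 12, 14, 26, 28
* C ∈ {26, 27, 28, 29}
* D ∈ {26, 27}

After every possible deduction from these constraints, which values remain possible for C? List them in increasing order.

The 8 variables draw from only 8 values {2, 8, 12, 14, 26, 27, 28, 29}, so each is used; only G can be 8, hence G = 8.
The 7 still-open variables together cover exactly {2, 12, 14, 26, 27, 28, 29} — 7 values for 7 variables — and 2 appears only in E's list, so E = 2.
Among the 6 still-open variables, 14 fits only B (and all 6 values in {12, 14, 26, 27, 28, 29} must be used), so B = 14.
F and H between them cover only {12, 27} — a naked pair. Remove those values from A, C, D.
D has just one choice, so D = 26. Eliminate 26 elsewhere: A, C.
No further eliminations apply; C can still be any of 28, 29.

28, 29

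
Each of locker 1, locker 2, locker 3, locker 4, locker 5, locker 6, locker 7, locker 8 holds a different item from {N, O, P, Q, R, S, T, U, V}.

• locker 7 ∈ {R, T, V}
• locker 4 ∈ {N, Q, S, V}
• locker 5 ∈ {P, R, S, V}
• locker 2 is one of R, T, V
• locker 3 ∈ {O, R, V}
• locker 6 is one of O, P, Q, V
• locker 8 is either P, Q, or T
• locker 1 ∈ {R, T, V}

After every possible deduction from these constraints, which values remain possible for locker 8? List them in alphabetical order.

P, Q

The 8 variables together cover exactly {N, O, P, Q, R, S, T, V} — 8 values for 8 variables — and N appears only in locker 4's list, so locker 4 = N.
The 7 still-open variables draw from only 7 values {O, P, Q, R, S, T, V}, so each is used; only locker 5 can be S, hence locker 5 = S.
locker 1, locker 2, locker 7 share exactly the 3 values {R, T, V}; by pigeonhole those values go to them, so strike R, T, V from locker 3, locker 6, locker 8.
That leaves locker 3 = O. Remove O from locker 6.
No further eliminations apply; locker 8 can still be any of P, Q.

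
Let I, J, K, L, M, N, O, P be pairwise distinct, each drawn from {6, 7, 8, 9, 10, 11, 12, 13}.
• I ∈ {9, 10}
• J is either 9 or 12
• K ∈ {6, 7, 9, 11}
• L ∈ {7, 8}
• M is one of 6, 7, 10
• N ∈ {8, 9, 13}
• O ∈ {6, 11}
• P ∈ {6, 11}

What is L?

8

The 8 variables together cover exactly {6, 7, 8, 9, 10, 11, 12, 13} — 8 values for 8 variables — and 12 appears only in J's list, so J = 12.
The 7 still-open variables draw from only 7 values {6, 7, 8, 9, 10, 11, 13}, so each is used; only N can be 13, hence N = 13.
The 6 still-open variables draw from only 6 values {6, 7, 8, 9, 10, 11}, so each is used; only L can be 8, hence L = 8.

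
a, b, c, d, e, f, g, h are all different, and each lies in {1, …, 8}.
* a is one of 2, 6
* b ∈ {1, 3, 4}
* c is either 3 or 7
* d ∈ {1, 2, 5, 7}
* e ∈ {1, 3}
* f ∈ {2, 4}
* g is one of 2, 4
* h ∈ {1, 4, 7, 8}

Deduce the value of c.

7

Among the 8 variables, 5 fits only d (and all 8 values in {1, 2, 3, 4, 5, 6, 7, 8} must be used), so d = 5.
Among the 7 still-open variables, 6 fits only a (and all 7 values in {1, 2, 3, 4, 6, 7, 8} must be used), so a = 6.
The 6 still-open variables draw from only 6 values {1, 2, 3, 4, 7, 8}, so each is used; only h can be 8, hence h = 8.
The 5 still-open variables draw from only 5 values {1, 2, 3, 4, 7}, so each is used; only c can be 7, hence c = 7.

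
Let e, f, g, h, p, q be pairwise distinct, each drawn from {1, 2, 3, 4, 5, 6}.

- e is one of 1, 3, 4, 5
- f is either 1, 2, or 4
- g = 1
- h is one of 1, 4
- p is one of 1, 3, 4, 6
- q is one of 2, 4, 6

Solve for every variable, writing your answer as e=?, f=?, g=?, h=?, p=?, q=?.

g must be 1 (only option left). Strike 1 from e, f, h, p.
h's domain is down to {4}, so h = 4. Remove 4 from e, f, p, q.
f's domain is down to {2}, so f = 2. Eliminate 2 elsewhere: q.
q's domain is down to {6}, so q = 6. So p can't be 6.
That leaves p = 3. Eliminate 3 elsewhere: e.
e has just one choice, so e = 5.

e=5, f=2, g=1, h=4, p=3, q=6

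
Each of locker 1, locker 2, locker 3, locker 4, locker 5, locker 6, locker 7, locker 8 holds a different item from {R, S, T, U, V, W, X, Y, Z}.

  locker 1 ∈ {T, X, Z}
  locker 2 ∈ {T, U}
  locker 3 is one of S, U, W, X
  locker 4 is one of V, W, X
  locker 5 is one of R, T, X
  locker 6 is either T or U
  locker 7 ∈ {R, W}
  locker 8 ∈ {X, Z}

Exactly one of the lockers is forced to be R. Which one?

locker 5

The 8 variables together cover exactly {R, S, T, U, V, W, X, Z} — 8 values for 8 variables — and S appears only in locker 3's list, so locker 3 = S.
Among the 7 still-open variables, V fits only locker 4 (and all 7 values in {R, T, U, V, W, X, Z} must be used), so locker 4 = V.
Among the 6 still-open variables, W fits only locker 7 (and all 6 values in {R, T, U, W, X, Z} must be used), so locker 7 = W.
The 5 still-open variables together cover exactly {R, T, U, X, Z} — 5 values for 5 variables — and R appears only in locker 5's list, so locker 5 = R.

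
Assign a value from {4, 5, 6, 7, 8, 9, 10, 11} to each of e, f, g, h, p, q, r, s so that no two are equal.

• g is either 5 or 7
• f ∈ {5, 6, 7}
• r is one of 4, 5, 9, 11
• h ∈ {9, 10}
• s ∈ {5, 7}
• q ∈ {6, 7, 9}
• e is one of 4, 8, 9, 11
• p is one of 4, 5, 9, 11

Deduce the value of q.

9

Among the 8 variables, 8 fits only e (and all 8 values in {4, 5, 6, 7, 8, 9, 10, 11} must be used), so e = 8.
Among the 7 still-open variables, 10 fits only h (and all 7 values in {4, 5, 6, 7, 9, 10, 11} must be used), so h = 10.
The 2 variables g and s are confined to {5, 7}, which locks those values in; drop them from f, p, q, r.
f has just one choice, so f = 6. Eliminate 6 elsewhere: q.
So q = 9.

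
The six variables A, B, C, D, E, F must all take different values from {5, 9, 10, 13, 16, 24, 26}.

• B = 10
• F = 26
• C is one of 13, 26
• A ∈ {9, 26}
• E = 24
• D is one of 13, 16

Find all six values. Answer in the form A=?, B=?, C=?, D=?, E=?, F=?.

B has just one choice, so B = 10.
E's domain is down to {24}, so E = 24.
F must be 26 (only option left). Strike 26 from A, C.
A must be 9 (only option left).
That leaves C = 13. Strike 13 from D.
D has just one choice, so D = 16.

A=9, B=10, C=13, D=16, E=24, F=26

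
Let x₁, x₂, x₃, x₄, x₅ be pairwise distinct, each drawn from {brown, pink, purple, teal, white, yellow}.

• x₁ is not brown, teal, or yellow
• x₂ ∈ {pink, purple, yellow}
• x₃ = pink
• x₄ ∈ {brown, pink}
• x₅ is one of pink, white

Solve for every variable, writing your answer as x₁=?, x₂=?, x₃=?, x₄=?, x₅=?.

x₃'s domain is down to {pink}, so x₃ = pink. So x₁, x₂, x₄, x₅ can't be pink.
x₄'s domain is down to {brown}, so x₄ = brown.
x₅ has just one choice, so x₅ = white. Remove white from x₁.
That leaves x₁ = purple. Remove purple from x₂.
That leaves x₂ = yellow.

x₁=purple, x₂=yellow, x₃=pink, x₄=brown, x₅=white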